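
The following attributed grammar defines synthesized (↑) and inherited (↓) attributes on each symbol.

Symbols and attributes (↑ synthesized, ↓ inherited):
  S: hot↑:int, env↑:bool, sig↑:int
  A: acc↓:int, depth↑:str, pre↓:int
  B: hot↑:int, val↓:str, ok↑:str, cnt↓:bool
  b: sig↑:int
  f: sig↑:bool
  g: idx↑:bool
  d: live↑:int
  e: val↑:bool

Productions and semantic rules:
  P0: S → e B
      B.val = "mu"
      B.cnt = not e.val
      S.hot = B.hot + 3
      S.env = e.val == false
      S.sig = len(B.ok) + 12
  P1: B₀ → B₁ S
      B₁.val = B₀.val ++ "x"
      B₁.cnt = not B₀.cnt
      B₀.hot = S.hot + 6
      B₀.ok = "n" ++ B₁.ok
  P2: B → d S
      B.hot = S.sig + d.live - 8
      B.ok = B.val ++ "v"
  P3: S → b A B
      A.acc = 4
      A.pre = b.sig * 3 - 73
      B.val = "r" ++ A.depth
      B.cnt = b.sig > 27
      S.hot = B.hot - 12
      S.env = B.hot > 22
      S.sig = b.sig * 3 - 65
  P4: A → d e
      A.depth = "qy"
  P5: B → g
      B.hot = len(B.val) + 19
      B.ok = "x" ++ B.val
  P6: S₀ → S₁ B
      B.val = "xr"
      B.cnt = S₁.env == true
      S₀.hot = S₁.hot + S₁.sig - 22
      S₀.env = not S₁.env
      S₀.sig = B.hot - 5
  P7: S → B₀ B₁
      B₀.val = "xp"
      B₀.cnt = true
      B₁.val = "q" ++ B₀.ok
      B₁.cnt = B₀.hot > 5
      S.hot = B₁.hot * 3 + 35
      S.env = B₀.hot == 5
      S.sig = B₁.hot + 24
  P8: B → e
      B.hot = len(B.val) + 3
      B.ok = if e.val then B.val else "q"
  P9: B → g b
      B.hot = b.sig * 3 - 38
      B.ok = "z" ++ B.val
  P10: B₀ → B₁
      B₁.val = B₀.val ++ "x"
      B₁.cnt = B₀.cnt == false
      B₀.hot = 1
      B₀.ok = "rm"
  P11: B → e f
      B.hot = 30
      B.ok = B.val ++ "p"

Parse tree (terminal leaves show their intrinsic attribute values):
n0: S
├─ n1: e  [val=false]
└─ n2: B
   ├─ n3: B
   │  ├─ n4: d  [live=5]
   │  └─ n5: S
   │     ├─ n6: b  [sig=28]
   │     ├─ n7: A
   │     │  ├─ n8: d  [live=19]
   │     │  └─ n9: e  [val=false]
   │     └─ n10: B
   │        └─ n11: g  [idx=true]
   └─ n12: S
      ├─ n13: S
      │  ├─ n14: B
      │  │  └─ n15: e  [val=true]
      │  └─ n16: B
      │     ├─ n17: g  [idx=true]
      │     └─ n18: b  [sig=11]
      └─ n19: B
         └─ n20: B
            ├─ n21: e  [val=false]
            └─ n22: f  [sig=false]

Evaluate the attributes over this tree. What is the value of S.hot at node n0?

1. n1.val = false  [terminal]
2. n2.val = "mu"  ["mu"]
3. n2.cnt = true  [not e.val]
4. n3.val = "mux"  [B₀.val ++ "x"]
5. n3.cnt = false  [not B₀.cnt]
6. n4.live = 5  [terminal]
7. n6.sig = 28  [terminal]
8. n7.acc = 4  [4]
9. n7.pre = 11  [b.sig * 3 - 73]
10. n8.live = 19  [terminal]
11. n9.val = false  [terminal]
12. n7.depth = "qy"  ["qy"]
13. n10.val = "rqy"  ["r" ++ A.depth]
14. n10.cnt = true  [b.sig > 27]
15. n11.idx = true  [terminal]
16. n10.hot = 22  [len(B.val) + 19]
17. n10.ok = "xrqy"  ["x" ++ B.val]
18. n5.hot = 10  [B.hot - 12]
19. n5.env = false  [B.hot > 22]
20. n5.sig = 19  [b.sig * 3 - 65]
21. n3.hot = 16  [S.sig + d.live - 8]
22. n3.ok = "muxv"  [B.val ++ "v"]
23. n14.val = "xp"  ["xp"]
24. n14.cnt = true  [true]
25. n15.val = true  [terminal]
26. n14.hot = 5  [len(B.val) + 3]
27. n14.ok = "xp"  [if e.val then B.val else "q"]
28. n16.val = "qxp"  ["q" ++ B₀.ok]
29. n16.cnt = false  [B₀.hot > 5]
30. n17.idx = true  [terminal]
31. n18.sig = 11  [terminal]
32. n16.hot = -5  [b.sig * 3 - 38]
33. n16.ok = "zqxp"  ["z" ++ B.val]
34. n13.hot = 20  [B₁.hot * 3 + 35]
35. n13.env = true  [B₀.hot == 5]
36. n13.sig = 19  [B₁.hot + 24]
37. n19.val = "xr"  ["xr"]
38. n19.cnt = true  [S₁.env == true]
39. n20.val = "xrx"  [B₀.val ++ "x"]
40. n20.cnt = false  [B₀.cnt == false]
41. n21.val = false  [terminal]
42. n22.sig = false  [terminal]
43. n20.hot = 30  [30]
44. n20.ok = "xrxp"  [B.val ++ "p"]
45. n19.hot = 1  [1]
46. n19.ok = "rm"  ["rm"]
47. n12.hot = 17  [S₁.hot + S₁.sig - 22]
48. n12.env = false  [not S₁.env]
49. n12.sig = -4  [B.hot - 5]
50. n2.hot = 23  [S.hot + 6]
51. n2.ok = "nmuxv"  ["n" ++ B₁.ok]
52. n0.hot = 26  [B.hot + 3]
53. n0.env = true  [e.val == false]
54. n0.sig = 17  [len(B.ok) + 12]

26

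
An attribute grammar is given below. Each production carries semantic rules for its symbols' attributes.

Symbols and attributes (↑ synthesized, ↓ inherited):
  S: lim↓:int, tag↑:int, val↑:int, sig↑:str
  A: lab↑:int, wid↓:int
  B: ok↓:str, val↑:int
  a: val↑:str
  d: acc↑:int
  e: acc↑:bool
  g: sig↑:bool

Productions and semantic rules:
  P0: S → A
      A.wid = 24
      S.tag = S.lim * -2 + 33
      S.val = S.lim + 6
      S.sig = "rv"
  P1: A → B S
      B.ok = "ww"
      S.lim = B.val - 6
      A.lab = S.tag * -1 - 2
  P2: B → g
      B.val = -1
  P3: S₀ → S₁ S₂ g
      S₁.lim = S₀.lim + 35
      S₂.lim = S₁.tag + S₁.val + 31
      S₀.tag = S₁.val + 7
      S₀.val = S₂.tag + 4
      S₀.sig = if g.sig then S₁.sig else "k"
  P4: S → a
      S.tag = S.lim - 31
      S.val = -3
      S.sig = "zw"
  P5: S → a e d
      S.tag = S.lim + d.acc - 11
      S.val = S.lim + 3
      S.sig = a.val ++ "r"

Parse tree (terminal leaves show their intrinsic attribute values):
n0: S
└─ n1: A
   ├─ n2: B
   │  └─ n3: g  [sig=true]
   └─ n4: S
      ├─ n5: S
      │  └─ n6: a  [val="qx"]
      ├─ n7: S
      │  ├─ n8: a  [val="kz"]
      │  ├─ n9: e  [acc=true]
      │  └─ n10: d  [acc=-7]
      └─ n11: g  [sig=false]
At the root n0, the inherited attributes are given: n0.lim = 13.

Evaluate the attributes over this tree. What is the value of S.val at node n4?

1. n0.lim = 13  [given at root]
2. n1.wid = 24  [24]
3. n2.ok = "ww"  ["ww"]
4. n3.sig = true  [terminal]
5. n2.val = -1  [-1]
6. n4.lim = -7  [B.val - 6]
7. n5.lim = 28  [S₀.lim + 35]
8. n6.val = "qx"  [terminal]
9. n5.tag = -3  [S.lim - 31]
10. n5.val = -3  [-3]
11. n5.sig = "zw"  ["zw"]
12. n7.lim = 25  [S₁.tag + S₁.val + 31]
13. n8.val = "kz"  [terminal]
14. n9.acc = true  [terminal]
15. n10.acc = -7  [terminal]
16. n7.tag = 7  [S.lim + d.acc - 11]
17. n7.val = 28  [S.lim + 3]
18. n7.sig = "kzr"  [a.val ++ "r"]
19. n11.sig = false  [terminal]
20. n4.tag = 4  [S₁.val + 7]
21. n4.val = 11  [S₂.tag + 4]
22. n4.sig = "k"  [if g.sig then S₁.sig else "k"]
23. n1.lab = -6  [S.tag * -1 - 2]
24. n0.tag = 7  [S.lim * -2 + 33]
25. n0.val = 19  [S.lim + 6]
26. n0.sig = "rv"  ["rv"]

11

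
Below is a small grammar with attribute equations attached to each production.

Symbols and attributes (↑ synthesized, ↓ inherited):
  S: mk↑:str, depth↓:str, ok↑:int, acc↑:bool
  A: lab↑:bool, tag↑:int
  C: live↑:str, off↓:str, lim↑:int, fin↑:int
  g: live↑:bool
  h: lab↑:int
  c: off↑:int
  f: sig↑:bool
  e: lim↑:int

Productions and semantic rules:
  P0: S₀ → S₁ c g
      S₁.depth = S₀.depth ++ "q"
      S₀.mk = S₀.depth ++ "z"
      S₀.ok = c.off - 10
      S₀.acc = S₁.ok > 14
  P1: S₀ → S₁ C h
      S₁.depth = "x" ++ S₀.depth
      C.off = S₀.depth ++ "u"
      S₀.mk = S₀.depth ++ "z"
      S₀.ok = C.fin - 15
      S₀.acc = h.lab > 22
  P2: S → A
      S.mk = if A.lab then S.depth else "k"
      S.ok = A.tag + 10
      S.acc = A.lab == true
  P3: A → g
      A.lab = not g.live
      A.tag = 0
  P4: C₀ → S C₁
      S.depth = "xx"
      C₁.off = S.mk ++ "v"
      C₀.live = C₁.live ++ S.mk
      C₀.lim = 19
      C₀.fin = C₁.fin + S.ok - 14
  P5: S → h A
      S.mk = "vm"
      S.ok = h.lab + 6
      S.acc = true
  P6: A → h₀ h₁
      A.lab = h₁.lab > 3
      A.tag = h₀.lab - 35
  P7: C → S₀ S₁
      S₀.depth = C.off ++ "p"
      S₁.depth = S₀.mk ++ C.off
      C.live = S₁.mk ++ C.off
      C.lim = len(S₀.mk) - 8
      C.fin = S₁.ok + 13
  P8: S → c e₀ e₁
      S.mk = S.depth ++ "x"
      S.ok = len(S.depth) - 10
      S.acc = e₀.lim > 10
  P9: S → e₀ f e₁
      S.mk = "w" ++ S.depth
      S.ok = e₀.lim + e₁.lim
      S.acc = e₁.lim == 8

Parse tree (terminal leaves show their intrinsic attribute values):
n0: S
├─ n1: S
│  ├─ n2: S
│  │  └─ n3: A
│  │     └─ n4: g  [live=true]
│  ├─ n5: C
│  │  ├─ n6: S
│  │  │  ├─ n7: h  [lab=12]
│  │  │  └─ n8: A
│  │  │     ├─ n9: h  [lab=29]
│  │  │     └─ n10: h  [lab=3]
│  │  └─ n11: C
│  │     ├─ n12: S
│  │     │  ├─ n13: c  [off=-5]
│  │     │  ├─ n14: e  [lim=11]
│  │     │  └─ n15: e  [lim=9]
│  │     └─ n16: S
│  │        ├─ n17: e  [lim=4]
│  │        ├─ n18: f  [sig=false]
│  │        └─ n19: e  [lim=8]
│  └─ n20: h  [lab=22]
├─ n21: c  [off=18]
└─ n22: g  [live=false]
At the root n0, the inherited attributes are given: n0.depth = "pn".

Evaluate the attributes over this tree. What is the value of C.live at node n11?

1. n0.depth = "pn"  [given at root]
2. n1.depth = "pnq"  [S₀.depth ++ "q"]
3. n2.depth = "xpnq"  ["x" ++ S₀.depth]
4. n4.live = true  [terminal]
5. n3.lab = false  [not g.live]
6. n3.tag = 0  [0]
7. n2.mk = "k"  [if A.lab then S.depth else "k"]
8. n2.ok = 10  [A.tag + 10]
9. n2.acc = false  [A.lab == true]
10. n5.off = "pnqu"  [S₀.depth ++ "u"]
11. n6.depth = "xx"  ["xx"]
12. n7.lab = 12  [terminal]
13. n9.lab = 29  [terminal]
14. n10.lab = 3  [terminal]
15. n8.lab = false  [h₁.lab > 3]
16. n8.tag = -6  [h₀.lab - 35]
17. n6.mk = "vm"  ["vm"]
18. n6.ok = 18  [h.lab + 6]
19. n6.acc = true  [true]
20. n11.off = "vmv"  [S.mk ++ "v"]
21. n12.depth = "vmvp"  [C.off ++ "p"]
22. n13.off = -5  [terminal]
23. n14.lim = 11  [terminal]
24. n15.lim = 9  [terminal]
25. n12.mk = "vmvpx"  [S.depth ++ "x"]
26. n12.ok = -6  [len(S.depth) - 10]
27. n12.acc = true  [e₀.lim > 10]
28. n16.depth = "vmvpxvmv"  [S₀.mk ++ C.off]
29. n17.lim = 4  [terminal]
30. n18.sig = false  [terminal]
31. n19.lim = 8  [terminal]
32. n16.mk = "wvmvpxvmv"  ["w" ++ S.depth]
33. n16.ok = 12  [e₀.lim + e₁.lim]
34. n16.acc = true  [e₁.lim == 8]
35. n11.live = "wvmvpxvmvvmv"  [S₁.mk ++ C.off]
36. n11.lim = -3  [len(S₀.mk) - 8]
37. n11.fin = 25  [S₁.ok + 13]
38. n5.live = "wvmvpxvmvvmvvm"  [C₁.live ++ S.mk]
39. n5.lim = 19  [19]
40. n5.fin = 29  [C₁.fin + S.ok - 14]
41. n20.lab = 22  [terminal]
42. n1.mk = "pnqz"  [S₀.depth ++ "z"]
43. n1.ok = 14  [C.fin - 15]
44. n1.acc = false  [h.lab > 22]
45. n21.off = 18  [terminal]
46. n22.live = false  [terminal]
47. n0.mk = "pnz"  [S₀.depth ++ "z"]
48. n0.ok = 8  [c.off - 10]
49. n0.acc = false  [S₁.ok > 14]

"wvmvpxvmvvmv"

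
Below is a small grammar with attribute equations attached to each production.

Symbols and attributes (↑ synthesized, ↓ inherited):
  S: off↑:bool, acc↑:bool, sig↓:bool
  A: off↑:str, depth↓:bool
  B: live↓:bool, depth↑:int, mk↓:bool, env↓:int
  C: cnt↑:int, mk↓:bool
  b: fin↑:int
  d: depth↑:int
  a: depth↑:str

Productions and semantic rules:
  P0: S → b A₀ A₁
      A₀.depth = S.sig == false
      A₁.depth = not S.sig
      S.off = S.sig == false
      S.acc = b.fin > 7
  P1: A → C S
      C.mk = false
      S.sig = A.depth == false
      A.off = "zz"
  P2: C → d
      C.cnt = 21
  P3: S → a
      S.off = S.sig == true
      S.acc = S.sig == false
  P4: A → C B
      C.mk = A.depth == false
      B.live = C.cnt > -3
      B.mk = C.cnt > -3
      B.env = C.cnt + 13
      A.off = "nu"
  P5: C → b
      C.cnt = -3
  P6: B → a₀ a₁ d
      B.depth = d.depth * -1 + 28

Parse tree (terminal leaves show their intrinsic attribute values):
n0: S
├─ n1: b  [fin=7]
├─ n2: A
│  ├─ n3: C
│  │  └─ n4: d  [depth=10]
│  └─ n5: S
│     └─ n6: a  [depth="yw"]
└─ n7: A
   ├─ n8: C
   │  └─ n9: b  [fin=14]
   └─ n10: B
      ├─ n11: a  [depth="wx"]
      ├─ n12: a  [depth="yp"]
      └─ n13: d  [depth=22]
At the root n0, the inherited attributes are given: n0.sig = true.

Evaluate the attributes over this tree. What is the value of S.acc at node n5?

1. n0.sig = true  [given at root]
2. n1.fin = 7  [terminal]
3. n2.depth = false  [S.sig == false]
4. n3.mk = false  [false]
5. n4.depth = 10  [terminal]
6. n3.cnt = 21  [21]
7. n5.sig = true  [A.depth == false]
8. n6.depth = "yw"  [terminal]
9. n5.off = true  [S.sig == true]
10. n5.acc = false  [S.sig == false]
11. n2.off = "zz"  ["zz"]
12. n7.depth = false  [not S.sig]
13. n8.mk = true  [A.depth == false]
14. n9.fin = 14  [terminal]
15. n8.cnt = -3  [-3]
16. n10.live = false  [C.cnt > -3]
17. n10.mk = false  [C.cnt > -3]
18. n10.env = 10  [C.cnt + 13]
19. n11.depth = "wx"  [terminal]
20. n12.depth = "yp"  [terminal]
21. n13.depth = 22  [terminal]
22. n10.depth = 6  [d.depth * -1 + 28]
23. n7.off = "nu"  ["nu"]
24. n0.off = false  [S.sig == false]
25. n0.acc = false  [b.fin > 7]

false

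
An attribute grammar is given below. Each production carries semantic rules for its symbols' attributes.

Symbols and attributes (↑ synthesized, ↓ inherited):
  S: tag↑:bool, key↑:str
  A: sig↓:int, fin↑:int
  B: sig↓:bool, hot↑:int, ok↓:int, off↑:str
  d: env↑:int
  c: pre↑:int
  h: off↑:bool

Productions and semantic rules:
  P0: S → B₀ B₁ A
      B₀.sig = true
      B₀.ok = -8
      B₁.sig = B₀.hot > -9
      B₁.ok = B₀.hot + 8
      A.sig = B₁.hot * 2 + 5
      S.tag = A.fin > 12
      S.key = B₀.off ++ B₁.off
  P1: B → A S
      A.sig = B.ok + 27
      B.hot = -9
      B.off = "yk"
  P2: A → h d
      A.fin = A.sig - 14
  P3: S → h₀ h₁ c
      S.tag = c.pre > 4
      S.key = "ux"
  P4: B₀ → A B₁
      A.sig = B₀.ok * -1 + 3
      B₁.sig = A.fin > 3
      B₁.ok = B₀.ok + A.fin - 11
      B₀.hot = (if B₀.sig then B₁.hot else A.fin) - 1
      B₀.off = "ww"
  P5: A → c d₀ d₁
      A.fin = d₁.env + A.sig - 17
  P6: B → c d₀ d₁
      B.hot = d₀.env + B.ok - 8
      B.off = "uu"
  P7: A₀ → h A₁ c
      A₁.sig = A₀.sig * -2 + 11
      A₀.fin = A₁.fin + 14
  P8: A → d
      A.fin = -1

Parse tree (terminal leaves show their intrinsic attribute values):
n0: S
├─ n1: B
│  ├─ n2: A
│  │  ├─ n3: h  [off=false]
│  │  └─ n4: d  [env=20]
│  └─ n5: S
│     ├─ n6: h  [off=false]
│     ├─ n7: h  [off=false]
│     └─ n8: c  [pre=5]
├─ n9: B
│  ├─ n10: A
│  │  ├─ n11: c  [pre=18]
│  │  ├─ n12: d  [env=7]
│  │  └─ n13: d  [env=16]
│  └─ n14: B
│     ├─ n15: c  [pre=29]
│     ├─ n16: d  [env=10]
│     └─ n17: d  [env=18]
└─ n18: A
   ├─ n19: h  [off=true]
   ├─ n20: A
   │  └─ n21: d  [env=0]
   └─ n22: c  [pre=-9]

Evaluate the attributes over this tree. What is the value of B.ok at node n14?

1. n1.sig = true  [true]
2. n1.ok = -8  [-8]
3. n2.sig = 19  [B.ok + 27]
4. n3.off = false  [terminal]
5. n4.env = 20  [terminal]
6. n2.fin = 5  [A.sig - 14]
7. n6.off = false  [terminal]
8. n7.off = false  [terminal]
9. n8.pre = 5  [terminal]
10. n5.tag = true  [c.pre > 4]
11. n5.key = "ux"  ["ux"]
12. n1.hot = -9  [-9]
13. n1.off = "yk"  ["yk"]
14. n9.sig = false  [B₀.hot > -9]
15. n9.ok = -1  [B₀.hot + 8]
16. n10.sig = 4  [B₀.ok * -1 + 3]
17. n11.pre = 18  [terminal]
18. n12.env = 7  [terminal]
19. n13.env = 16  [terminal]
20. n10.fin = 3  [d₁.env + A.sig - 17]
21. n14.sig = false  [A.fin > 3]
22. n14.ok = -9  [B₀.ok + A.fin - 11]
23. n15.pre = 29  [terminal]
24. n16.env = 10  [terminal]
25. n17.env = 18  [terminal]
26. n14.hot = -7  [d₀.env + B.ok - 8]
27. n14.off = "uu"  ["uu"]
28. n9.hot = 2  [(if B₀.sig then B₁.hot else A.fin) - 1]
29. n9.off = "ww"  ["ww"]
30. n18.sig = 9  [B₁.hot * 2 + 5]
31. n19.off = true  [terminal]
32. n20.sig = -7  [A₀.sig * -2 + 11]
33. n21.env = 0  [terminal]
34. n20.fin = -1  [-1]
35. n22.pre = -9  [terminal]
36. n18.fin = 13  [A₁.fin + 14]
37. n0.tag = true  [A.fin > 12]
38. n0.key = "ykww"  [B₀.off ++ B₁.off]

-9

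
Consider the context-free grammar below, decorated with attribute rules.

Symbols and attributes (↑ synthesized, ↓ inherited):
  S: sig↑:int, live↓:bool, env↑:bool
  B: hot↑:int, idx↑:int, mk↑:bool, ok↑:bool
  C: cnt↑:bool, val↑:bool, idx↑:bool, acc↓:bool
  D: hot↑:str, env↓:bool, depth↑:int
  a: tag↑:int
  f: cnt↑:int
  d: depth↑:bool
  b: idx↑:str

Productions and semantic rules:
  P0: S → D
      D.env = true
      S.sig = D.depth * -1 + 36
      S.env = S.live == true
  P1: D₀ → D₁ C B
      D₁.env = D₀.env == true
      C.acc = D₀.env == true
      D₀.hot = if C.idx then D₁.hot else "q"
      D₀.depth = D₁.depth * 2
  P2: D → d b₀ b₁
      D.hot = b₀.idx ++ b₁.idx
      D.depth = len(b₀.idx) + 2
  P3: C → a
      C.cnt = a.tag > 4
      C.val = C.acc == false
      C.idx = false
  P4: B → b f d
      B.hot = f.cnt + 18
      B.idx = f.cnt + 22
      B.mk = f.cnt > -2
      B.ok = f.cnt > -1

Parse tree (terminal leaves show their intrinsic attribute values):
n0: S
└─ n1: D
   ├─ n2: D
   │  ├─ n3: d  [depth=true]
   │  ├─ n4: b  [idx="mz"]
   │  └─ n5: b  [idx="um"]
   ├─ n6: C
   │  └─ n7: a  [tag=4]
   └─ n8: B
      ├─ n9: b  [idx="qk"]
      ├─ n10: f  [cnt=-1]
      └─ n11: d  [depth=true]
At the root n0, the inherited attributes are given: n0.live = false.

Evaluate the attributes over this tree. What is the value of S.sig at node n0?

28

1. n0.live = false  [given at root]
2. n1.env = true  [true]
3. n2.env = true  [D₀.env == true]
4. n3.depth = true  [terminal]
5. n4.idx = "mz"  [terminal]
6. n5.idx = "um"  [terminal]
7. n2.hot = "mzum"  [b₀.idx ++ b₁.idx]
8. n2.depth = 4  [len(b₀.idx) + 2]
9. n6.acc = true  [D₀.env == true]
10. n7.tag = 4  [terminal]
11. n6.cnt = false  [a.tag > 4]
12. n6.val = false  [C.acc == false]
13. n6.idx = false  [false]
14. n9.idx = "qk"  [terminal]
15. n10.cnt = -1  [terminal]
16. n11.depth = true  [terminal]
17. n8.hot = 17  [f.cnt + 18]
18. n8.idx = 21  [f.cnt + 22]
19. n8.mk = true  [f.cnt > -2]
20. n8.ok = false  [f.cnt > -1]
21. n1.hot = "q"  [if C.idx then D₁.hot else "q"]
22. n1.depth = 8  [D₁.depth * 2]
23. n0.sig = 28  [D.depth * -1 + 36]
24. n0.env = false  [S.live == true]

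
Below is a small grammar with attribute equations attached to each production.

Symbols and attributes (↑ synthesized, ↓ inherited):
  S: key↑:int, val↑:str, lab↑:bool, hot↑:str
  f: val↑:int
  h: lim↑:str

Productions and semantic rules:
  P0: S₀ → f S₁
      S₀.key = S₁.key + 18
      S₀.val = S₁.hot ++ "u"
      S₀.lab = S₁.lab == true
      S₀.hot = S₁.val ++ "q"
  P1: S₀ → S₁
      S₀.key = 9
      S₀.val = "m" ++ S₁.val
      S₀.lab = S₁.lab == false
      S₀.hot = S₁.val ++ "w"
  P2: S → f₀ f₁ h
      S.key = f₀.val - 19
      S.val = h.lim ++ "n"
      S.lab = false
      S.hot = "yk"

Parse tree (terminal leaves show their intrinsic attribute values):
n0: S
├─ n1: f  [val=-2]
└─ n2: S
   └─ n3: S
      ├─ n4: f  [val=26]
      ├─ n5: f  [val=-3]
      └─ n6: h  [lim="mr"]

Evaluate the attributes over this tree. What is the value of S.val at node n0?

"mrnwu"

1. n1.val = -2  [terminal]
2. n4.val = 26  [terminal]
3. n5.val = -3  [terminal]
4. n6.lim = "mr"  [terminal]
5. n3.key = 7  [f₀.val - 19]
6. n3.val = "mrn"  [h.lim ++ "n"]
7. n3.lab = false  [false]
8. n3.hot = "yk"  ["yk"]
9. n2.key = 9  [9]
10. n2.val = "mmrn"  ["m" ++ S₁.val]
11. n2.lab = true  [S₁.lab == false]
12. n2.hot = "mrnw"  [S₁.val ++ "w"]
13. n0.key = 27  [S₁.key + 18]
14. n0.val = "mrnwu"  [S₁.hot ++ "u"]
15. n0.lab = true  [S₁.lab == true]
16. n0.hot = "mmrnq"  [S₁.val ++ "q"]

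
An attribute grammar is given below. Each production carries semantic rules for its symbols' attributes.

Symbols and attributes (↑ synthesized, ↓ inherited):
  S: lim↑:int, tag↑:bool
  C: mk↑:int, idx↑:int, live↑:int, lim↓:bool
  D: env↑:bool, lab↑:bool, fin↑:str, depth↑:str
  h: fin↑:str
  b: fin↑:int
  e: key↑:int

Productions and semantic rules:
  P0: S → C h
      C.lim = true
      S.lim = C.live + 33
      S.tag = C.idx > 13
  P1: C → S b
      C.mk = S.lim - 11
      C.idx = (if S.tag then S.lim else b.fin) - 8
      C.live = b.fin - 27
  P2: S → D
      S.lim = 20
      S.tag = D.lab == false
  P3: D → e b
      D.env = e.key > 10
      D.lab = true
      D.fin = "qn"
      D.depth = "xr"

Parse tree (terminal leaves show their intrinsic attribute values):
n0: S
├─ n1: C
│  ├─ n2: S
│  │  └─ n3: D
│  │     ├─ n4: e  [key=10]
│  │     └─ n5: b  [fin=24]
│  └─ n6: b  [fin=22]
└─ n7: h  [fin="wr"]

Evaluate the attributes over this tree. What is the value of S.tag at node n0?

1. n1.lim = true  [true]
2. n4.key = 10  [terminal]
3. n5.fin = 24  [terminal]
4. n3.env = false  [e.key > 10]
5. n3.lab = true  [true]
6. n3.fin = "qn"  ["qn"]
7. n3.depth = "xr"  ["xr"]
8. n2.lim = 20  [20]
9. n2.tag = false  [D.lab == false]
10. n6.fin = 22  [terminal]
11. n1.mk = 9  [S.lim - 11]
12. n1.idx = 14  [(if S.tag then S.lim else b.fin) - 8]
13. n1.live = -5  [b.fin - 27]
14. n7.fin = "wr"  [terminal]
15. n0.lim = 28  [C.live + 33]
16. n0.tag = true  [C.idx > 13]

true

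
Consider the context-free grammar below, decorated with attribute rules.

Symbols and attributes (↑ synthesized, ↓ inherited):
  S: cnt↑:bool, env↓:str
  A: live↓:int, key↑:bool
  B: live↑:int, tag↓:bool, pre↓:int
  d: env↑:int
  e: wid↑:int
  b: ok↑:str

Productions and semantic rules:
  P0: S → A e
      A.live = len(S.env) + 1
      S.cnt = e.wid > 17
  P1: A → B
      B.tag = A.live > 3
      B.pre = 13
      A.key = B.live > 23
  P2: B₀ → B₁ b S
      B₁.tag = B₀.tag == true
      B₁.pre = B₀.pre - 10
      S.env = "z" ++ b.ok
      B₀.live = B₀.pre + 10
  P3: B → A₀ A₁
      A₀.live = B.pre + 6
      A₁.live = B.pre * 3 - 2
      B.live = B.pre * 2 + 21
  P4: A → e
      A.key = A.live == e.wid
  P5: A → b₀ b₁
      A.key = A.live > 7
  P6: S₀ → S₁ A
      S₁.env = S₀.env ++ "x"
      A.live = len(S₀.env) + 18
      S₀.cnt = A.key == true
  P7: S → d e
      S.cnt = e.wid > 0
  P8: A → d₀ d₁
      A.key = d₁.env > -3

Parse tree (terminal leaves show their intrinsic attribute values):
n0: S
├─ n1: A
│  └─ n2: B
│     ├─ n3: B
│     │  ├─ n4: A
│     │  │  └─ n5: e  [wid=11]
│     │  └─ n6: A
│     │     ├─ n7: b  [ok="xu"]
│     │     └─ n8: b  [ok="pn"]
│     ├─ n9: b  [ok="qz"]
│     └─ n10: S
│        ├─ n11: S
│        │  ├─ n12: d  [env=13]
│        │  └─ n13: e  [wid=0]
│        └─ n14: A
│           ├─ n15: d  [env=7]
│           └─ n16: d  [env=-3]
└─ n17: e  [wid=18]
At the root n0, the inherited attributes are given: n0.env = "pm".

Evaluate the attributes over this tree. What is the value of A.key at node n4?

false

1. n0.env = "pm"  [given at root]
2. n1.live = 3  [len(S.env) + 1]
3. n2.tag = false  [A.live > 3]
4. n2.pre = 13  [13]
5. n3.tag = false  [B₀.tag == true]
6. n3.pre = 3  [B₀.pre - 10]
7. n4.live = 9  [B.pre + 6]
8. n5.wid = 11  [terminal]
9. n4.key = false  [A.live == e.wid]
10. n6.live = 7  [B.pre * 3 - 2]
11. n7.ok = "xu"  [terminal]
12. n8.ok = "pn"  [terminal]
13. n6.key = false  [A.live > 7]
14. n3.live = 27  [B.pre * 2 + 21]
15. n9.ok = "qz"  [terminal]
16. n10.env = "zqz"  ["z" ++ b.ok]
17. n11.env = "zqzx"  [S₀.env ++ "x"]
18. n12.env = 13  [terminal]
19. n13.wid = 0  [terminal]
20. n11.cnt = false  [e.wid > 0]
21. n14.live = 21  [len(S₀.env) + 18]
22. n15.env = 7  [terminal]
23. n16.env = -3  [terminal]
24. n14.key = false  [d₁.env > -3]
25. n10.cnt = false  [A.key == true]
26. n2.live = 23  [B₀.pre + 10]
27. n1.key = false  [B.live > 23]
28. n17.wid = 18  [terminal]
29. n0.cnt = true  [e.wid > 17]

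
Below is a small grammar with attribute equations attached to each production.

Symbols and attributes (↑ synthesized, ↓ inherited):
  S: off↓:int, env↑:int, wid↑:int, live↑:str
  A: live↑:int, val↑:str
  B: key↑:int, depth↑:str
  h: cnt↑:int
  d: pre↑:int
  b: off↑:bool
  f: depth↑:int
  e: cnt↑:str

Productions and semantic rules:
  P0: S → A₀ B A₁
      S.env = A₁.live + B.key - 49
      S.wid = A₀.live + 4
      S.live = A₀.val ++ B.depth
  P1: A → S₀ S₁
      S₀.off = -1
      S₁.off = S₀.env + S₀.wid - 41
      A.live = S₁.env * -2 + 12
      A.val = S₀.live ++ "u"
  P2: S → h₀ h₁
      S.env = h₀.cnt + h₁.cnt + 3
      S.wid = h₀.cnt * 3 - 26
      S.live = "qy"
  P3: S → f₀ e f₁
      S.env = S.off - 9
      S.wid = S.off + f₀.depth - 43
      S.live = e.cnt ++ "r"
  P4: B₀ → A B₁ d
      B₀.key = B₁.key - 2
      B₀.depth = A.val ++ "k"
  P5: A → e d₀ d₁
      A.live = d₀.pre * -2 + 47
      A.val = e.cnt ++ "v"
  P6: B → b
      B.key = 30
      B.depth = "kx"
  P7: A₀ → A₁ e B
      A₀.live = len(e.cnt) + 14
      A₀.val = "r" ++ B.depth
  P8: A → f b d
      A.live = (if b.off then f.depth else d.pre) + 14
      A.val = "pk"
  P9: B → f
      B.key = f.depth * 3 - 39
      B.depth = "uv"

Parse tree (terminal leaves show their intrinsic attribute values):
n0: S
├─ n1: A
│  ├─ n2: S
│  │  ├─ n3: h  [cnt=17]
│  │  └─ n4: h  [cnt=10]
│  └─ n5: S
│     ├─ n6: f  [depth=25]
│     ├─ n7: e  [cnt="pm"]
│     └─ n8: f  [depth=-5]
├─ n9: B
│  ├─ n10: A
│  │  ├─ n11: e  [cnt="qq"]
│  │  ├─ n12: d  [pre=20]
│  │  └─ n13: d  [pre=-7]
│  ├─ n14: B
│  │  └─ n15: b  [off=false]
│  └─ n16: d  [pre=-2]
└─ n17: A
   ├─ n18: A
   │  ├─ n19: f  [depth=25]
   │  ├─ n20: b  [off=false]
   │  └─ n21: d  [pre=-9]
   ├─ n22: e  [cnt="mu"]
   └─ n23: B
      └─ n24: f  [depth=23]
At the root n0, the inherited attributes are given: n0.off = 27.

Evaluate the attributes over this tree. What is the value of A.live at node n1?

2

1. n0.off = 27  [given at root]
2. n2.off = -1  [-1]
3. n3.cnt = 17  [terminal]
4. n4.cnt = 10  [terminal]
5. n2.env = 30  [h₀.cnt + h₁.cnt + 3]
6. n2.wid = 25  [h₀.cnt * 3 - 26]
7. n2.live = "qy"  ["qy"]
8. n5.off = 14  [S₀.env + S₀.wid - 41]
9. n6.depth = 25  [terminal]
10. n7.cnt = "pm"  [terminal]
11. n8.depth = -5  [terminal]
12. n5.env = 5  [S.off - 9]
13. n5.wid = -4  [S.off + f₀.depth - 43]
14. n5.live = "pmr"  [e.cnt ++ "r"]
15. n1.live = 2  [S₁.env * -2 + 12]
16. n1.val = "qyu"  [S₀.live ++ "u"]
17. n11.cnt = "qq"  [terminal]
18. n12.pre = 20  [terminal]
19. n13.pre = -7  [terminal]
20. n10.live = 7  [d₀.pre * -2 + 47]
21. n10.val = "qqv"  [e.cnt ++ "v"]
22. n15.off = false  [terminal]
23. n14.key = 30  [30]
24. n14.depth = "kx"  ["kx"]
25. n16.pre = -2  [terminal]
26. n9.key = 28  [B₁.key - 2]
27. n9.depth = "qqvk"  [A.val ++ "k"]
28. n19.depth = 25  [terminal]
29. n20.off = false  [terminal]
30. n21.pre = -9  [terminal]
31. n18.live = 5  [(if b.off then f.depth else d.pre) + 14]
32. n18.val = "pk"  ["pk"]
33. n22.cnt = "mu"  [terminal]
34. n24.depth = 23  [terminal]
35. n23.key = 30  [f.depth * 3 - 39]
36. n23.depth = "uv"  ["uv"]
37. n17.live = 16  [len(e.cnt) + 14]
38. n17.val = "ruv"  ["r" ++ B.depth]
39. n0.env = -5  [A₁.live + B.key - 49]
40. n0.wid = 6  [A₀.live + 4]
41. n0.live = "qyuqqvk"  [A₀.val ++ B.depth]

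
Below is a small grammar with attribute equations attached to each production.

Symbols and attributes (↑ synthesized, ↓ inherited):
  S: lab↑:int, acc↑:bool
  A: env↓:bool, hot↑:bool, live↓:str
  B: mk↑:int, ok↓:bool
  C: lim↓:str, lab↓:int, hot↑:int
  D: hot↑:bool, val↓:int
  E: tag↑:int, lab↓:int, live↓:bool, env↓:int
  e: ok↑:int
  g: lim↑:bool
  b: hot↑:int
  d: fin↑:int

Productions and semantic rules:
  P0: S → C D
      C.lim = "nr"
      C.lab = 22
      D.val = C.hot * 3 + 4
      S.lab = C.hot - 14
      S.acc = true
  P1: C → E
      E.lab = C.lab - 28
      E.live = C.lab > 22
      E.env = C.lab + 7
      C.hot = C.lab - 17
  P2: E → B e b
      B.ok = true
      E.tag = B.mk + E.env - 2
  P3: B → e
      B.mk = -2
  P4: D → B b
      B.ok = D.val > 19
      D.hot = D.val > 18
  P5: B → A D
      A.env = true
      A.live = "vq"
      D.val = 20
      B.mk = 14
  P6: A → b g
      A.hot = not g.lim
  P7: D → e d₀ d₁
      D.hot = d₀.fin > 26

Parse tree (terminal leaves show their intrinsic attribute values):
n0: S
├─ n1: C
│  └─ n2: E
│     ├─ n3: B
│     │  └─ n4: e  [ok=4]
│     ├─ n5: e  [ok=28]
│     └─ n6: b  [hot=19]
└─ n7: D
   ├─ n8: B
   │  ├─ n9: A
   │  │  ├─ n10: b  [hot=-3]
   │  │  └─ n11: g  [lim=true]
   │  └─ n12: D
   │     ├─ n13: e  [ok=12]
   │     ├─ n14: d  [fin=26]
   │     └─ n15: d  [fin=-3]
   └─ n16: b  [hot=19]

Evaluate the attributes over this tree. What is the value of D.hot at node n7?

1. n1.lim = "nr"  ["nr"]
2. n1.lab = 22  [22]
3. n2.lab = -6  [C.lab - 28]
4. n2.live = false  [C.lab > 22]
5. n2.env = 29  [C.lab + 7]
6. n3.ok = true  [true]
7. n4.ok = 4  [terminal]
8. n3.mk = -2  [-2]
9. n5.ok = 28  [terminal]
10. n6.hot = 19  [terminal]
11. n2.tag = 25  [B.mk + E.env - 2]
12. n1.hot = 5  [C.lab - 17]
13. n7.val = 19  [C.hot * 3 + 4]
14. n8.ok = false  [D.val > 19]
15. n9.env = true  [true]
16. n9.live = "vq"  ["vq"]
17. n10.hot = -3  [terminal]
18. n11.lim = true  [terminal]
19. n9.hot = false  [not g.lim]
20. n12.val = 20  [20]
21. n13.ok = 12  [terminal]
22. n14.fin = 26  [terminal]
23. n15.fin = -3  [terminal]
24. n12.hot = false  [d₀.fin > 26]
25. n8.mk = 14  [14]
26. n16.hot = 19  [terminal]
27. n7.hot = true  [D.val > 18]
28. n0.lab = -9  [C.hot - 14]
29. n0.acc = true  [true]

true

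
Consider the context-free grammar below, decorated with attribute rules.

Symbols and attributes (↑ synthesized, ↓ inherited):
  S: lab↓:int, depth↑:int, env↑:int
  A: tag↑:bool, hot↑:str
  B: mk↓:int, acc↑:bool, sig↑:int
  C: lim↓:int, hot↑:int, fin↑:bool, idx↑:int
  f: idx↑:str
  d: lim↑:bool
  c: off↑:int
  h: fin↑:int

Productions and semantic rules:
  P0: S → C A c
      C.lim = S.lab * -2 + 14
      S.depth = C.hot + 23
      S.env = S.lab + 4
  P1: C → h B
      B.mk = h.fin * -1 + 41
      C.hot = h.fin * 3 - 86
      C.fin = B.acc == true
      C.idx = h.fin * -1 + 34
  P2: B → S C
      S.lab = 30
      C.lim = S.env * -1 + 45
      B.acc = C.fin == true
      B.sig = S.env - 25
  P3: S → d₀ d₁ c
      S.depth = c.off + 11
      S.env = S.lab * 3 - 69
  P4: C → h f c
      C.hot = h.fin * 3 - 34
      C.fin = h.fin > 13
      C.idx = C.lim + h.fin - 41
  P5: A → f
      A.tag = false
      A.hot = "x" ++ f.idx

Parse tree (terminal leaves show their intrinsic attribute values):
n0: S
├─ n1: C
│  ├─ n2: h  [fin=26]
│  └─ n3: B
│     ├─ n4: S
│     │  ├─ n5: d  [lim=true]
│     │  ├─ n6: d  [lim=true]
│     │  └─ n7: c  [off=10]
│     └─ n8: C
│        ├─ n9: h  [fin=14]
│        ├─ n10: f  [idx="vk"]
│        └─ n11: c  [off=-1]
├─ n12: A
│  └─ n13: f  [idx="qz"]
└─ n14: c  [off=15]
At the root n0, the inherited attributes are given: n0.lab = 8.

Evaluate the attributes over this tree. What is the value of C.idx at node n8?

1. n0.lab = 8  [given at root]
2. n1.lim = -2  [S.lab * -2 + 14]
3. n2.fin = 26  [terminal]
4. n3.mk = 15  [h.fin * -1 + 41]
5. n4.lab = 30  [30]
6. n5.lim = true  [terminal]
7. n6.lim = true  [terminal]
8. n7.off = 10  [terminal]
9. n4.depth = 21  [c.off + 11]
10. n4.env = 21  [S.lab * 3 - 69]
11. n8.lim = 24  [S.env * -1 + 45]
12. n9.fin = 14  [terminal]
13. n10.idx = "vk"  [terminal]
14. n11.off = -1  [terminal]
15. n8.hot = 8  [h.fin * 3 - 34]
16. n8.fin = true  [h.fin > 13]
17. n8.idx = -3  [C.lim + h.fin - 41]
18. n3.acc = true  [C.fin == true]
19. n3.sig = -4  [S.env - 25]
20. n1.hot = -8  [h.fin * 3 - 86]
21. n1.fin = true  [B.acc == true]
22. n1.idx = 8  [h.fin * -1 + 34]
23. n13.idx = "qz"  [terminal]
24. n12.tag = false  [false]
25. n12.hot = "xqz"  ["x" ++ f.idx]
26. n14.off = 15  [terminal]
27. n0.depth = 15  [C.hot + 23]
28. n0.env = 12  [S.lab + 4]

-3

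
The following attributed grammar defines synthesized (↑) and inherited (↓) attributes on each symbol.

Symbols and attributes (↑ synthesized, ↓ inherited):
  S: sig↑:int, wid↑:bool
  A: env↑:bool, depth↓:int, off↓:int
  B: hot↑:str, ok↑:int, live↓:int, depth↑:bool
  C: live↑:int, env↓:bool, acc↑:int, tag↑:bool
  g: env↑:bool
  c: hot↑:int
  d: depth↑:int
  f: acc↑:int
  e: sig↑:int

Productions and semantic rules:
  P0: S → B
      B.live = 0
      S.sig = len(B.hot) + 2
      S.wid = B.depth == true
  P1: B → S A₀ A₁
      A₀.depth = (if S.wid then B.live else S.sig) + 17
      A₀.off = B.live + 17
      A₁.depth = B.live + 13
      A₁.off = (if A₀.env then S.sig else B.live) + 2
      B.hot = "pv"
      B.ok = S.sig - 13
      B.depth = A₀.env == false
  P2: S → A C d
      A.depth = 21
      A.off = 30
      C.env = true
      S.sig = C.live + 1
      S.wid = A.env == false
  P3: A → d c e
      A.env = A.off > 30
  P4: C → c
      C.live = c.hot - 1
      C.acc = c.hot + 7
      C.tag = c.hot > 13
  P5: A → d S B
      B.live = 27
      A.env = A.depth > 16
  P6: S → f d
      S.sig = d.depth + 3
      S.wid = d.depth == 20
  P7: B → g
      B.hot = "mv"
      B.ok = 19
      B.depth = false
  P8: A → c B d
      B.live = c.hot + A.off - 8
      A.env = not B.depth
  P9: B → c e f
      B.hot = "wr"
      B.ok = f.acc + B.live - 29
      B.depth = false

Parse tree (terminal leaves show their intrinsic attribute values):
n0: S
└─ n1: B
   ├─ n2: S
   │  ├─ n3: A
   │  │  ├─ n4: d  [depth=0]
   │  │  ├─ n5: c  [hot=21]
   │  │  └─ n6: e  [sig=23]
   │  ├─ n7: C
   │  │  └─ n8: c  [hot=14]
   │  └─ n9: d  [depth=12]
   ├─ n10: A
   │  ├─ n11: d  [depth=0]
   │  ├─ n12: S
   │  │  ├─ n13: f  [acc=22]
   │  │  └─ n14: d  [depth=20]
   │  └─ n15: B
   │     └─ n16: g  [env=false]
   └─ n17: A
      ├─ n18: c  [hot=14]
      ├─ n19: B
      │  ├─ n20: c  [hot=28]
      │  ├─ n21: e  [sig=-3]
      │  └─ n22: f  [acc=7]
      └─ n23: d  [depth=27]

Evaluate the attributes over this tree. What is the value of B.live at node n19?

1. n1.live = 0  [0]
2. n3.depth = 21  [21]
3. n3.off = 30  [30]
4. n4.depth = 0  [terminal]
5. n5.hot = 21  [terminal]
6. n6.sig = 23  [terminal]
7. n3.env = false  [A.off > 30]
8. n7.env = true  [true]
9. n8.hot = 14  [terminal]
10. n7.live = 13  [c.hot - 1]
11. n7.acc = 21  [c.hot + 7]
12. n7.tag = true  [c.hot > 13]
13. n9.depth = 12  [terminal]
14. n2.sig = 14  [C.live + 1]
15. n2.wid = true  [A.env == false]
16. n10.depth = 17  [(if S.wid then B.live else S.sig) + 17]
17. n10.off = 17  [B.live + 17]
18. n11.depth = 0  [terminal]
19. n13.acc = 22  [terminal]
20. n14.depth = 20  [terminal]
21. n12.sig = 23  [d.depth + 3]
22. n12.wid = true  [d.depth == 20]
23. n15.live = 27  [27]
24. n16.env = false  [terminal]
25. n15.hot = "mv"  ["mv"]
26. n15.ok = 19  [19]
27. n15.depth = false  [false]
28. n10.env = true  [A.depth > 16]
29. n17.depth = 13  [B.live + 13]
30. n17.off = 16  [(if A₀.env then S.sig else B.live) + 2]
31. n18.hot = 14  [terminal]
32. n19.live = 22  [c.hot + A.off - 8]
33. n20.hot = 28  [terminal]
34. n21.sig = -3  [terminal]
35. n22.acc = 7  [terminal]
36. n19.hot = "wr"  ["wr"]
37. n19.ok = 0  [f.acc + B.live - 29]
38. n19.depth = false  [false]
39. n23.depth = 27  [terminal]
40. n17.env = true  [not B.depth]
41. n1.hot = "pv"  ["pv"]
42. n1.ok = 1  [S.sig - 13]
43. n1.depth = false  [A₀.env == false]
44. n0.sig = 4  [len(B.hot) + 2]
45. n0.wid = false  [B.depth == true]

22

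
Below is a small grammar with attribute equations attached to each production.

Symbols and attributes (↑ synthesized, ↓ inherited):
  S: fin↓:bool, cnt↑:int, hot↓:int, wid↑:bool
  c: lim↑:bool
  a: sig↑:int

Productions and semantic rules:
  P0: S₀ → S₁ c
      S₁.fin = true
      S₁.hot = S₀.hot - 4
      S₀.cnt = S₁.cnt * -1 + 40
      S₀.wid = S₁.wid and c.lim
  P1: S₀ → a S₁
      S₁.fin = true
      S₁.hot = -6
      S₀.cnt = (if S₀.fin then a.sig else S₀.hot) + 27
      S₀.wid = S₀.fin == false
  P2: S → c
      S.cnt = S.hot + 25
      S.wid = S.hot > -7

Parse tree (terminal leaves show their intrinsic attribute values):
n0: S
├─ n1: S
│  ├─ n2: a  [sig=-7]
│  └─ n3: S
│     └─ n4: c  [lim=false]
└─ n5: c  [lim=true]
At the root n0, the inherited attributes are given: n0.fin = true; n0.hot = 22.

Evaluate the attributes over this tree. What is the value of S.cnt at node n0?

20

1. n0.fin = true  [given at root]
2. n0.hot = 22  [given at root]
3. n1.fin = true  [true]
4. n1.hot = 18  [S₀.hot - 4]
5. n2.sig = -7  [terminal]
6. n3.fin = true  [true]
7. n3.hot = -6  [-6]
8. n4.lim = false  [terminal]
9. n3.cnt = 19  [S.hot + 25]
10. n3.wid = true  [S.hot > -7]
11. n1.cnt = 20  [(if S₀.fin then a.sig else S₀.hot) + 27]
12. n1.wid = false  [S₀.fin == false]
13. n5.lim = true  [terminal]
14. n0.cnt = 20  [S₁.cnt * -1 + 40]
15. n0.wid = false  [S₁.wid and c.lim]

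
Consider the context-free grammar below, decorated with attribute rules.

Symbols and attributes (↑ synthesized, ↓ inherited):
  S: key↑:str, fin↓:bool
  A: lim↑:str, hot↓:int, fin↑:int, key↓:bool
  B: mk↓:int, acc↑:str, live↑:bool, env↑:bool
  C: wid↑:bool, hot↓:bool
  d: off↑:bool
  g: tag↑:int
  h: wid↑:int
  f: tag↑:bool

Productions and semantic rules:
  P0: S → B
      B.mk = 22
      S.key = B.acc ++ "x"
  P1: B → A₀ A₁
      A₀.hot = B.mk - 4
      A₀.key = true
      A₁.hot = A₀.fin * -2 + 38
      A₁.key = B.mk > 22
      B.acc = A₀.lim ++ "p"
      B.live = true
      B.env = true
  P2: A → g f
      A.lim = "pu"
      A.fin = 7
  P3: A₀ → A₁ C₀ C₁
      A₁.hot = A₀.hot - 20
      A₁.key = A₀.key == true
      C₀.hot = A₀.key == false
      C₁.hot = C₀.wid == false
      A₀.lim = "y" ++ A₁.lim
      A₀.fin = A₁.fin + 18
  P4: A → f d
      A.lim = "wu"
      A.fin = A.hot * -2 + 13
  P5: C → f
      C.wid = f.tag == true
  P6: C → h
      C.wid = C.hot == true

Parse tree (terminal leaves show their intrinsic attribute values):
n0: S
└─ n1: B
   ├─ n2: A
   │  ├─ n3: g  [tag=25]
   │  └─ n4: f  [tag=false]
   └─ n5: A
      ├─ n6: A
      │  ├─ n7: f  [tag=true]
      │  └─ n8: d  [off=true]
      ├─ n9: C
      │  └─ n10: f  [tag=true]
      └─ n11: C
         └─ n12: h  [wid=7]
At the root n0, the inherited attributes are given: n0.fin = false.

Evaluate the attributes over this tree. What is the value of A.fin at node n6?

5

1. n0.fin = false  [given at root]
2. n1.mk = 22  [22]
3. n2.hot = 18  [B.mk - 4]
4. n2.key = true  [true]
5. n3.tag = 25  [terminal]
6. n4.tag = false  [terminal]
7. n2.lim = "pu"  ["pu"]
8. n2.fin = 7  [7]
9. n5.hot = 24  [A₀.fin * -2 + 38]
10. n5.key = false  [B.mk > 22]
11. n6.hot = 4  [A₀.hot - 20]
12. n6.key = false  [A₀.key == true]
13. n7.tag = true  [terminal]
14. n8.off = true  [terminal]
15. n6.lim = "wu"  ["wu"]
16. n6.fin = 5  [A.hot * -2 + 13]
17. n9.hot = true  [A₀.key == false]
18. n10.tag = true  [terminal]
19. n9.wid = true  [f.tag == true]
20. n11.hot = false  [C₀.wid == false]
21. n12.wid = 7  [terminal]
22. n11.wid = false  [C.hot == true]
23. n5.lim = "ywu"  ["y" ++ A₁.lim]
24. n5.fin = 23  [A₁.fin + 18]
25. n1.acc = "pup"  [A₀.lim ++ "p"]
26. n1.live = true  [true]
27. n1.env = true  [true]
28. n0.key = "pupx"  [B.acc ++ "x"]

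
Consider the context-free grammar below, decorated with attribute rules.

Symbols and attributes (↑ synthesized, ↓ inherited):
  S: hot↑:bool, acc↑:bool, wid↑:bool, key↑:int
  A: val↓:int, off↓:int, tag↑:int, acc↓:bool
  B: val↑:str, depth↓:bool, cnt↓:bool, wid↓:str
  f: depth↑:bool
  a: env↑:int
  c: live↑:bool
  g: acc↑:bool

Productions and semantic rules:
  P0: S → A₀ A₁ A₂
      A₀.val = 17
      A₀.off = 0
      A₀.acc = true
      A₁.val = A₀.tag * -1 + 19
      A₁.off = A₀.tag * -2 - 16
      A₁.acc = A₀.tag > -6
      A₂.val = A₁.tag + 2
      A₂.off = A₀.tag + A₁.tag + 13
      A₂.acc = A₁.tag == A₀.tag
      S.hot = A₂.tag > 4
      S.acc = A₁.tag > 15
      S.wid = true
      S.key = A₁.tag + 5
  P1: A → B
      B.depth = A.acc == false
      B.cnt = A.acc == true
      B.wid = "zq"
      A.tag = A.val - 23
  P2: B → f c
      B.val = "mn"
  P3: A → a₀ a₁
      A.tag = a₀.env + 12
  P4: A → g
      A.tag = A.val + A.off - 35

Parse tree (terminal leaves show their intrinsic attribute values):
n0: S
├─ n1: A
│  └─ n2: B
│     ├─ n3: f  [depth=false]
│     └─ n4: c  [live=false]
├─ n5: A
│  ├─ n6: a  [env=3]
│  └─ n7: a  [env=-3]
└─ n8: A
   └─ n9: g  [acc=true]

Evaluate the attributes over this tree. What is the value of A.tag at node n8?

1. n1.val = 17  [17]
2. n1.off = 0  [0]
3. n1.acc = true  [true]
4. n2.depth = false  [A.acc == false]
5. n2.cnt = true  [A.acc == true]
6. n2.wid = "zq"  ["zq"]
7. n3.depth = false  [terminal]
8. n4.live = false  [terminal]
9. n2.val = "mn"  ["mn"]
10. n1.tag = -6  [A.val - 23]
11. n5.val = 25  [A₀.tag * -1 + 19]
12. n5.off = -4  [A₀.tag * -2 - 16]
13. n5.acc = false  [A₀.tag > -6]
14. n6.env = 3  [terminal]
15. n7.env = -3  [terminal]
16. n5.tag = 15  [a₀.env + 12]
17. n8.val = 17  [A₁.tag + 2]
18. n8.off = 22  [A₀.tag + A₁.tag + 13]
19. n8.acc = false  [A₁.tag == A₀.tag]
20. n9.acc = true  [terminal]
21. n8.tag = 4  [A.val + A.off - 35]
22. n0.hot = false  [A₂.tag > 4]
23. n0.acc = false  [A₁.tag > 15]
24. n0.wid = true  [true]
25. n0.key = 20  [A₁.tag + 5]

4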